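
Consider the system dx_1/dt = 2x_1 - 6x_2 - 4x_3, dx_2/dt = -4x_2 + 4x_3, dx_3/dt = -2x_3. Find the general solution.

x_1(t) = c_1e^(2t) + c_2e^(-4t) + 4c_3e^(-2t), x_2(t) = c_2e^(-4t) + 2c_3e^(-2t), x_3(t) = c_3e^(-2t)

Coefficient matrix A = [[2, -6, -4], [0, -4, 4], [0, 0, -2]].
det(A - λI) = 0 gives eigenvalues λ = 2, -4, -2.
For λ=2: eigenvector (1,0,0).
For λ=-4: eigenvector (1,1,0).
For λ=-2: eigenvector (4,2,1).
General solution: c_1e^(2t)(1,0,0) + c_2e^(-4t)(1,1,0) + c_3e^(-2t)(4,2,1).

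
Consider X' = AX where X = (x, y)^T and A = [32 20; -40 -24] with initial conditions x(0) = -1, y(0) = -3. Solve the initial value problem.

x(t) = -22e^(4t)sin(4t) - e^(4t)cos(4t), y(t) = 31e^(4t)sin(4t) - 3e^(4t)cos(4t)

Coefficient matrix A = [[32, 20], [-40, -24]].
Characteristic polynomial det(A - λI) = λ^2 - 8λ + 32 = 0.
Eigenvalues λ = 4 ± 4i (complex conjugate pair).
For λ=4+4i: an eigenvector is (2,-3) - i(-1,1) = (2 + i, -3 - i).
A real fundamental pair from Re and Im of e^((4+4i)t)v: X_1 = e^(4t)(cos(4t)·(2,-3) + sin(4t)·(-1,1)), X_2 = e^(4t)(sin(4t)·(2,-3) - cos(4t)·(-1,1)).
General solution: c_1X_1 + c_2X_2.
Applying x(0)=-1, y(0)=-3 gives c_1=4, c_2=-9.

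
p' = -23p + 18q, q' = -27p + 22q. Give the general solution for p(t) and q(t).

Coefficient matrix A = [[-23, 18], [-27, 22]].
Characteristic polynomial det(A - λI) = λ^2 + λ - 20 = 0.
Eigenvalues λ = 4, -5.
For λ=4: (A-λI) row 1 is [-27, 18], so an eigenvector is (2, 3).
For λ=-5: (A-λI) row 1 is [-18, 18], so an eigenvector is (1, 1).
General solution: c_1e^(4t)(2,3) + c_2e^(-5t)(1,1).

p(t) = 2c_1e^(4t) + c_2e^(-5t), q(t) = 3c_1e^(4t) + c_2e^(-5t)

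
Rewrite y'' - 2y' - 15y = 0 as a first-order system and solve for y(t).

y(t) = K_1e^(-3t) + K_2e^(5t)

Let x_1 = y, x_2 = y'. Then x_1' = x_2 and x_2' = 15x_1 + 2x_2.
A = [[0,1],[15,2]]; det(A-λI) = λ^2 - 2λ - 15.
Eigenvalues λ = -3, 5 with eigenvectors (1,-3), (1,5).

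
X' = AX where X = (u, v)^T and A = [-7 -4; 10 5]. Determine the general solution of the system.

Coefficient matrix A = [[-7, -4], [10, 5]].
Characteristic polynomial det(A - λI) = λ^2 + 2λ + 5 = 0.
Eigenvalues λ = -1 ± 2i (complex conjugate pair).
For λ=-1+2i: an eigenvector is (-1,1) - i(1,-2) = (-1 - i, 1 + 2i).
A real fundamental pair from Re and Im of e^((-1+2i)t)v: X_1 = e^(-t)(cos(2t)·(-1,1) + sin(2t)·(1,-2)), X_2 = e^(-t)(sin(2t)·(-1,1) - cos(2t)·(1,-2)).
General solution: K_1X_1 + K_2X_2.

u(t) = K_1e^(-t)sin(2t) - K_1e^(-t)cos(2t) - K_2e^(-t)sin(2t) - K_2e^(-t)cos(2t), v(t) = -2K_1e^(-t)sin(2t) + K_1e^(-t)cos(2t) + K_2e^(-t)sin(2t) + 2K_2e^(-t)cos(2t)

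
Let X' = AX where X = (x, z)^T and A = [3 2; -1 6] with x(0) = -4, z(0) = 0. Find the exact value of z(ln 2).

64

A = [[3,2],[-1,6]]; eigenvalues λ = 5, 4.
Eigenvectors: (-1,-1) for λ=5, (-2,-1) for λ=4.
From the initial condition, c_1 = -4, c_2 = 4.
z(ln 2) = (-4)(2^5)(-1) + (4)(2^4)(-1) = 64.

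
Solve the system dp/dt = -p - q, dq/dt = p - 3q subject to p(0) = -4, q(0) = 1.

Coefficient matrix A = [[-1, -1], [1, -3]].
Characteristic polynomial det(A - λI) = λ^2 + 4λ + 4 = 0.
Single eigenvalue λ = -2 with algebraic multiplicity 2.
Eigenvector v = (-1,-1); generalized eigenvector w with (A-λI)w=v is (1,2).
General solution: e^(-2t)[K_1·v + K_2·(t·v + w)].
Applying p(0)=-4, q(0)=1 gives K_1=9, K_2=5.

p(t) = -5te^(-2t) - 4e^(-2t), q(t) = -5te^(-2t) + e^(-2t)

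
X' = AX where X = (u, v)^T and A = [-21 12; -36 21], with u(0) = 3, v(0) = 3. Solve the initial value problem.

u(t) = -3e^(3t) + 6e^(-3t), v(t) = -6e^(3t) + 9e^(-3t)

Coefficient matrix A = [[-21, 12], [-36, 21]].
Characteristic polynomial det(A - λI) = λ^2 - 9 = 0.
Eigenvalues λ = -3, 3.
For λ=-3: (A-λI) row 1 is [-18, 12], so an eigenvector is (-2, -3).
For λ=3: (A-λI) row 1 is [-24, 12], so an eigenvector is (1, 2).
General solution: c_1e^(-3t)(-2,-3) + c_2e^(3t)(1,2).
Applying u(0)=3, v(0)=3 gives c_1=-3, c_2=-3.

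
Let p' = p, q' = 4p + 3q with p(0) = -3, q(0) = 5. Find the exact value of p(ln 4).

A = [[1,0],[4,3]]; eigenvalues λ = 3, 1.
Eigenvectors: (0,-1) for λ=3, (-1,2) for λ=1.
From the initial condition, c_1 = 1, c_2 = 3.
p(ln 4) = (1)(4^3)(0) + (3)(4^1)(-1) = -12.

-12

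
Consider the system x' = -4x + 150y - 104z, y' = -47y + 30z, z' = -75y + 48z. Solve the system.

x(t) = -10K_1e^(3t) + K_2e^(-4t) + 6K_3e^(-2t), y(t) = 3K_1e^(3t) - 2K_3e^(-2t), z(t) = 5K_1e^(3t) - 3K_3e^(-2t)

Coefficient matrix A = [[-4, 150, -104], [0, -47, 30], [0, -75, 48]].
det(A - λI) = 0 gives eigenvalues λ = 3, -4, -2.
For λ=3: eigenvector (-10,3,5).
For λ=-4: eigenvector (1,0,0).
For λ=-2: eigenvector (6,-2,-3).
General solution: K_1e^(3t)(-10,3,5) + K_2e^(-4t)(1,0,0) + K_3e^(-2t)(6,-2,-3).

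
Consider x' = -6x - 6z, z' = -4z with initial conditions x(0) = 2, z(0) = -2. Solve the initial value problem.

x(t) = 6e^(-4t) - 4e^(-6t), z(t) = -2e^(-4t)

Coefficient matrix A = [[-6, -6], [0, -4]].
Characteristic polynomial det(A - λI) = λ^2 + 10λ + 24 = 0.
Eigenvalues λ = -6, -4.
For λ=-6: (A-λI) row 1 is [0, -6], so an eigenvector is (-1, 0).
For λ=-4: (A-λI) row 1 is [-2, -6], so an eigenvector is (-3, 1).
General solution: c_1e^(-6t)(-1,0) + c_2e^(-4t)(-3,1).
Applying x(0)=2, z(0)=-2 gives c_1=4, c_2=-2.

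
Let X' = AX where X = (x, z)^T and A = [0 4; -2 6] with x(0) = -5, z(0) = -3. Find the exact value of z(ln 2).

A = [[0,4],[-2,6]]; eigenvalues λ = 4, 2.
Eigenvectors: (1,1) for λ=4, (-2,-1) for λ=2.
From the initial condition, c_1 = -1, c_2 = 2.
z(ln 2) = (-1)(2^4)(1) + (2)(2^2)(-1) = -24.

-24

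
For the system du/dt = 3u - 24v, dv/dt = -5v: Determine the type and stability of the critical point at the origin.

A = [[3,-24],[0,-5]]; det(A-λI) = λ^2 + 2λ - 15.
λ = -5, 3: opposite signs.

saddle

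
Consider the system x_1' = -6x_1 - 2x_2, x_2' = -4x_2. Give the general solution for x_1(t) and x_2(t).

Coefficient matrix A = [[-6, -2], [0, -4]].
Characteristic polynomial det(A - λI) = λ^2 + 10λ + 24 = 0.
Eigenvalues λ = -4, -6.
For λ=-4: (A-λI) row 1 is [-2, -2], so an eigenvector is (1, -1).
For λ=-6: (A-λI) row 1 is [0, -2], so an eigenvector is (-1, 0).
General solution: K_1e^(-4t)(1,-1) + K_2e^(-6t)(-1,0).

x_1(t) = K_1e^(-4t) - K_2e^(-6t), x_2(t) = -K_1e^(-4t)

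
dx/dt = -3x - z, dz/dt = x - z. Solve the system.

Coefficient matrix A = [[-3, -1], [1, -1]].
Characteristic polynomial det(A - λI) = λ^2 + 4λ + 4 = 0.
Single eigenvalue λ = -2 with algebraic multiplicity 2.
Eigenvector v = (-1,1); generalized eigenvector w with (A-λI)w=v is (3,-2).
General solution: e^(-2t)[K_1·v + K_2·(t·v + w)].

x(t) = -K_1e^(-2t) - K_2te^(-2t) + 3K_2e^(-2t), z(t) = K_1e^(-2t) + K_2te^(-2t) - 2K_2e^(-2t)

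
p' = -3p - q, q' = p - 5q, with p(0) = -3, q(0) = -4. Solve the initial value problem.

Coefficient matrix A = [[-3, -1], [1, -5]].
Characteristic polynomial det(A - λI) = λ^2 + 8λ + 16 = 0.
Single eigenvalue λ = -4 with algebraic multiplicity 2.
Eigenvector v = (1,1); generalized eigenvector w with (A-λI)w=v is (-2,-3).
General solution: e^(-4t)[K_1·v + K_2·(t·v + w)].
Applying p(0)=-3, q(0)=-4 gives K_1=-1, K_2=1.

p(t) = te^(-4t) - 3e^(-4t), q(t) = te^(-4t) - 4e^(-4t)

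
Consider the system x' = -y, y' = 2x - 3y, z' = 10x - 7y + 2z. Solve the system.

Coefficient matrix A = [[0, -1, 0], [2, -3, 0], [10, -7, 2]].
det(A - λI) = 0 gives eigenvalues λ = 2, -2, -1.
For λ=2: eigenvector (0,0,1).
For λ=-2: eigenvector (1,2,1).
For λ=-1: eigenvector (1,1,-1).
General solution: K_1e^(2t)(0,0,1) + K_2e^(-2t)(1,2,1) + K_3e^(-t)(1,1,-1).

x(t) = K_2e^(-2t) + K_3e^(-t), y(t) = 2K_2e^(-2t) + K_3e^(-t), z(t) = K_1e^(2t) + K_2e^(-2t) - K_3e^(-t)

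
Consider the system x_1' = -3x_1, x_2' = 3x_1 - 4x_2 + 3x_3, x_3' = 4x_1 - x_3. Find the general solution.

Coefficient matrix A = [[-3, 0, 0], [3, -4, 3], [4, 0, -1]].
det(A - λI) = 0 gives eigenvalues λ = -3, -1, -4.
For λ=-3: eigenvector (1,-3,-2).
For λ=-1: eigenvector (0,1,1).
For λ=-4: eigenvector (0,1,0).
General solution: K_1e^(-3t)(1,-3,-2) + K_2e^(-t)(0,1,1) + K_3e^(-4t)(0,1,0).

x_1(t) = K_1e^(-3t), x_2(t) = -3K_1e^(-3t) + K_2e^(-t) + K_3e^(-4t), x_3(t) = -2K_1e^(-3t) + K_2e^(-t)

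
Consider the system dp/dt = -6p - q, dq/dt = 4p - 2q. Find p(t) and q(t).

Coefficient matrix A = [[-6, -1], [4, -2]].
Characteristic polynomial det(A - λI) = λ^2 + 8λ + 16 = 0.
Single eigenvalue λ = -4 with algebraic multiplicity 2.
Eigenvector v = (1,-2); generalized eigenvector w with (A-λI)w=v is (-2,3).
General solution: e^(-4t)[C_1·v + C_2·(t·v + w)].

p(t) = C_1e^(-4t) + C_2te^(-4t) - 2C_2e^(-4t), q(t) = -2C_1e^(-4t) - 2C_2te^(-4t) + 3C_2e^(-4t)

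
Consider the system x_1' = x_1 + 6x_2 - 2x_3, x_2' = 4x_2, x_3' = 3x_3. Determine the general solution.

x_1(t) = K_1e^(3t) + K_2e^(t) + 2K_3e^(4t), x_2(t) = K_3e^(4t), x_3(t) = -K_1e^(3t)

Coefficient matrix A = [[1, 6, -2], [0, 4, 0], [0, 0, 3]].
det(A - λI) = 0 gives eigenvalues λ = 3, 1, 4.
For λ=3: eigenvector (1,0,-1).
For λ=1: eigenvector (1,0,0).
For λ=4: eigenvector (2,1,0).
General solution: K_1e^(3t)(1,0,-1) + K_2e^(t)(1,0,0) + K_3e^(4t)(2,1,0).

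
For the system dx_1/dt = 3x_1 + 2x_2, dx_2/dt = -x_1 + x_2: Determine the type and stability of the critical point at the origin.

A = [[3,2],[-1,1]]; det(A-λI) = λ^2 - 4λ + 5.
λ = 2 ± i: positive real part.

unstable spiral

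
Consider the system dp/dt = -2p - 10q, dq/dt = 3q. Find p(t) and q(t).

p(t) = 2K_1e^(3t) + K_2e^(-2t), q(t) = -K_1e^(3t)

Coefficient matrix A = [[-2, -10], [0, 3]].
Characteristic polynomial det(A - λI) = λ^2 - λ - 6 = 0.
Eigenvalues λ = 3, -2.
For λ=3: (A-λI) row 1 is [-5, -10], so an eigenvector is (2, -1).
For λ=-2: (A-λI) row 1 is [0, -10], so an eigenvector is (1, 0).
General solution: K_1e^(3t)(2,-1) + K_2e^(-2t)(1,0).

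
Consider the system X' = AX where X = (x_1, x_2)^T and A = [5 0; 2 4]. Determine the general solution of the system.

Coefficient matrix A = [[5, 0], [2, 4]].
Characteristic polynomial det(A - λI) = λ^2 - 9λ + 20 = 0.
Eigenvalues λ = 5, 4.
For λ=5: (A-λI) row 2 is [2, -1], so an eigenvector is (-1, -2).
For λ=4: (A-λI) row 1 is [1, 0], so an eigenvector is (0, -1).
General solution: c_1e^(5t)(-1,-2) + c_2e^(4t)(0,-1).

x_1(t) = -c_1e^(5t), x_2(t) = -2c_1e^(5t) - c_2e^(4t)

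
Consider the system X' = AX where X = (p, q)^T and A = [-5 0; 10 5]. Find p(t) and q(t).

p(t) = -C_2e^(-5t), q(t) = -C_1e^(5t) + C_2e^(-5t)

Coefficient matrix A = [[-5, 0], [10, 5]].
Characteristic polynomial det(A - λI) = λ^2 - 25 = 0.
Eigenvalues λ = 5, -5.
For λ=5: (A-λI) row 1 is [-10, 0], so an eigenvector is (0, -1).
For λ=-5: (A-λI) row 2 is [10, 10], so an eigenvector is (-1, 1).
General solution: C_1e^(5t)(0,-1) + C_2e^(-5t)(-1,1).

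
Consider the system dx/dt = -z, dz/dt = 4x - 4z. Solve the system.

x(t) = -K_1e^(-2t) - K_2te^(-2t) - K_2e^(-2t), z(t) = -2K_1e^(-2t) - 2K_2te^(-2t) - K_2e^(-2t)

Coefficient matrix A = [[0, -1], [4, -4]].
Characteristic polynomial det(A - λI) = λ^2 + 4λ + 4 = 0.
Single eigenvalue λ = -2 with algebraic multiplicity 2.
Eigenvector v = (-1,-2); generalized eigenvector w with (A-λI)w=v is (-1,-1).
General solution: e^(-2t)[K_1·v + K_2·(t·v + w)].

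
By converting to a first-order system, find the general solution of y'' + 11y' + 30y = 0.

Let x_1 = y, x_2 = y'. Then x_1' = x_2 and x_2' = -30x_1 - 11x_2.
A = [[0,1],[-30,-11]]; det(A-λI) = λ^2 + 11λ + 30.
Eigenvalues λ = -5, -6 with eigenvectors (1,-5), (1,-6).

y(t) = C_1e^(-5t) + C_2e^(-6t)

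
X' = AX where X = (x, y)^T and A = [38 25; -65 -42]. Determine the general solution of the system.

Coefficient matrix A = [[38, 25], [-65, -42]].
Characteristic polynomial det(A - λI) = λ^2 + 4λ + 29 = 0.
Eigenvalues λ = -2 ± 5i (complex conjugate pair).
For λ=-2+5i: an eigenvector is (-2,3) - i(-1,2) = (-2 + i, 3 - 2i).
A real fundamental pair from Re and Im of e^((-2+5i)t)v: X_1 = e^(-2t)(cos(5t)·(-2,3) + sin(5t)·(-1,2)), X_2 = e^(-2t)(sin(5t)·(-2,3) - cos(5t)·(-1,2)).
General solution: c_1X_1 + c_2X_2.

x(t) = -c_1e^(-2t)sin(5t) - 2c_1e^(-2t)cos(5t) - 2c_2e^(-2t)sin(5t) + c_2e^(-2t)cos(5t), y(t) = 2c_1e^(-2t)sin(5t) + 3c_1e^(-2t)cos(5t) + 3c_2e^(-2t)sin(5t) - 2c_2e^(-2t)cos(5t)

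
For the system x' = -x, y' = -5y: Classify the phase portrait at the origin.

A = [[-1,0],[0,-5]]; det(A-λI) = λ^2 + 6λ + 5.
λ = -5, -1: both negative.

stable node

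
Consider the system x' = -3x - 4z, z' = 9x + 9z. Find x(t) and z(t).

x(t) = 2C_1e^(3t) + 2C_2te^(3t) - C_2e^(3t), z(t) = -3C_1e^(3t) - 3C_2te^(3t) + C_2e^(3t)

Coefficient matrix A = [[-3, -4], [9, 9]].
Characteristic polynomial det(A - λI) = λ^2 - 6λ + 9 = 0.
Single eigenvalue λ = 3 with algebraic multiplicity 2.
Eigenvector v = (2,-3); generalized eigenvector w with (A-λI)w=v is (-1,1).
General solution: e^(3t)[C_1·v + C_2·(t·v + w)].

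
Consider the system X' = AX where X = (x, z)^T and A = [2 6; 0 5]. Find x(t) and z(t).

x(t) = C_1e^(2t) - 2C_2e^(5t), z(t) = -C_2e^(5t)

Coefficient matrix A = [[2, 6], [0, 5]].
Characteristic polynomial det(A - λI) = λ^2 - 7λ + 10 = 0.
Eigenvalues λ = 2, 5.
For λ=2: (A-λI) row 1 is [0, 6], so an eigenvector is (1, 0).
For λ=5: (A-λI) row 1 is [-3, 6], so an eigenvector is (-2, -1).
General solution: C_1e^(2t)(1,0) + C_2e^(5t)(-2,-1).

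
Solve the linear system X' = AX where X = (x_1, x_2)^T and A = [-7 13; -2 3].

Coefficient matrix A = [[-7, 13], [-2, 3]].
Characteristic polynomial det(A - λI) = λ^2 + 4λ + 5 = 0.
Eigenvalues λ = -2 ± i (complex conjugate pair).
For λ=-2+i: an eigenvector is (-2,-1) - i(-3,-1) = (-2 + 3i, -1 + i).
A real fundamental pair from Re and Im of e^((-2+i)t)v: X_1 = e^(-2t)(cos(t)·(-2,-1) + sin(t)·(-3,-1)), X_2 = e^(-2t)(sin(t)·(-2,-1) - cos(t)·(-3,-1)).
General solution: K_1X_1 + K_2X_2.

x_1(t) = -3K_1e^(-2t)sin(t) - 2K_1e^(-2t)cos(t) - 2K_2e^(-2t)sin(t) + 3K_2e^(-2t)cos(t), x_2(t) = -K_1e^(-2t)sin(t) - K_1e^(-2t)cos(t) - K_2e^(-2t)sin(t) + K_2e^(-2t)cos(t)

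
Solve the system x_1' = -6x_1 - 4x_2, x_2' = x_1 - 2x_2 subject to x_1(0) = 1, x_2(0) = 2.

x_1(t) = -10te^(-4t) + e^(-4t), x_2(t) = 5te^(-4t) + 2e^(-4t)

Coefficient matrix A = [[-6, -4], [1, -2]].
Characteristic polynomial det(A - λI) = λ^2 + 8λ + 16 = 0.
Single eigenvalue λ = -4 with algebraic multiplicity 2.
Eigenvector v = (-2,1); generalized eigenvector w with (A-λI)w=v is (-1,1).
General solution: e^(-4t)[K_1·v + K_2·(t·v + w)].
Applying x_1(0)=1, x_2(0)=2 gives K_1=-3, K_2=5.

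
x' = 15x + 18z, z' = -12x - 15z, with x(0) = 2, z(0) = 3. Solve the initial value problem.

x(t) = 15e^(3t) - 13e^(-3t), z(t) = -10e^(3t) + 13e^(-3t)

Coefficient matrix A = [[15, 18], [-12, -15]].
Characteristic polynomial det(A - λI) = λ^2 - 9 = 0.
Eigenvalues λ = -3, 3.
For λ=-3: (A-λI) row 1 is [18, 18], so an eigenvector is (1, -1).
For λ=3: (A-λI) row 1 is [12, 18], so an eigenvector is (-3, 2).
General solution: K_1e^(-3t)(1,-1) + K_2e^(3t)(-3,2).
Applying x(0)=2, z(0)=3 gives K_1=-13, K_2=-5.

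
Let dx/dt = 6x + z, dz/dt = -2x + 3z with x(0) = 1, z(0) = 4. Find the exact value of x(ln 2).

112

A = [[6,1],[-2,3]]; eigenvalues λ = 4, 5.
Eigenvectors: (-1,2) for λ=4, (-1,1) for λ=5.
From the initial condition, c_1 = 5, c_2 = -6.
x(ln 2) = (5)(2^4)(-1) + (-6)(2^5)(-1) = 112.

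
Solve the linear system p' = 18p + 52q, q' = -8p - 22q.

p(t) = 2c_1e^(-2t)sin(4t) + 3c_1e^(-2t)cos(4t) + 3c_2e^(-2t)sin(4t) - 2c_2e^(-2t)cos(4t), q(t) = -c_1e^(-2t)sin(4t) - c_1e^(-2t)cos(4t) - c_2e^(-2t)sin(4t) + c_2e^(-2t)cos(4t)

Coefficient matrix A = [[18, 52], [-8, -22]].
Characteristic polynomial det(A - λI) = λ^2 + 4λ + 20 = 0.
Eigenvalues λ = -2 ± 4i (complex conjugate pair).
For λ=-2+4i: an eigenvector is (3,-1) - i(2,-1) = (3 - 2i, -1 + i).
A real fundamental pair from Re and Im of e^((-2+4i)t)v: X_1 = e^(-2t)(cos(4t)·(3,-1) + sin(4t)·(2,-1)), X_2 = e^(-2t)(sin(4t)·(3,-1) - cos(4t)·(2,-1)).
General solution: c_1X_1 + c_2X_2.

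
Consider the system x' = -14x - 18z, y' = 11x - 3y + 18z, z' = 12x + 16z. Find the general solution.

Coefficient matrix A = [[-14, 0, -18], [11, -3, 18], [12, 0, 16]].
det(A - λI) = 0 gives eigenvalues λ = -2, -3, 4.
For λ=-2: eigenvector (3,-3,-2).
For λ=-3: eigenvector (0,1,0).
For λ=4: eigenvector (-1,1,1).
General solution: K_1e^(-2t)(3,-3,-2) + K_2e^(-3t)(0,1,0) + K_3e^(4t)(-1,1,1).

x(t) = 3K_1e^(-2t) - K_3e^(4t), y(t) = -3K_1e^(-2t) + K_2e^(-3t) + K_3e^(4t), z(t) = -2K_1e^(-2t) + K_3e^(4t)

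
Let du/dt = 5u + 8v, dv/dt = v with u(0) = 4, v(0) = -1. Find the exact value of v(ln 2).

-2

A = [[5,8],[0,1]]; eigenvalues λ = 5, 1.
Eigenvectors: (-1,0) for λ=5, (2,-1) for λ=1.
From the initial condition, c_1 = -2, c_2 = 1.
v(ln 2) = (-2)(2^5)(0) + (1)(2^1)(-1) = -2.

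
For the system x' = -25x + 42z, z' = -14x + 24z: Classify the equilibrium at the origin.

A = [[-25,42],[-14,24]]; det(A-λI) = λ^2 + λ - 12.
λ = -4, 3: opposite signs.

saddle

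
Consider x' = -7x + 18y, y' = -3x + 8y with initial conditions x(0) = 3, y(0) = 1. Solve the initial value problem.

Coefficient matrix A = [[-7, 18], [-3, 8]].
Characteristic polynomial det(A - λI) = λ^2 - λ - 2 = 0.
Eigenvalues λ = -1, 2.
For λ=-1: (A-λI) row 1 is [-6, 18], so an eigenvector is (-3, -1).
For λ=2: (A-λI) row 1 is [-9, 18], so an eigenvector is (-2, -1).
General solution: c_1e^(-t)(-3,-1) + c_2e^(2t)(-2,-1).
Applying x(0)=3, y(0)=1 gives c_1=-1, c_2=0.

x(t) = 3e^(-t), y(t) = e^(-t)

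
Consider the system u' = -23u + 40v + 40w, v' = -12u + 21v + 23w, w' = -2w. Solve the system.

u(t) = 2C_2e^(-3t) - 5C_3e^(t), v(t) = -C_1e^(-2t) + C_2e^(-3t) - 3C_3e^(t), w(t) = C_1e^(-2t)

Coefficient matrix A = [[-23, 40, 40], [-12, 21, 23], [0, 0, -2]].
det(A - λI) = 0 gives eigenvalues λ = -2, -3, 1.
For λ=-2: eigenvector (0,-1,1).
For λ=-3: eigenvector (2,1,0).
For λ=1: eigenvector (-5,-3,0).
General solution: C_1e^(-2t)(0,-1,1) + C_2e^(-3t)(2,1,0) + C_3e^(t)(-5,-3,0).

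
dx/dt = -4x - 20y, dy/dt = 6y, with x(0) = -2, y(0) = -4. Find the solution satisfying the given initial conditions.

Coefficient matrix A = [[-4, -20], [0, 6]].
Characteristic polynomial det(A - λI) = λ^2 - 2λ - 24 = 0.
Eigenvalues λ = -4, 6.
For λ=-4: (A-λI) row 1 is [0, -20], so an eigenvector is (-1, 0).
For λ=6: (A-λI) row 1 is [-10, -20], so an eigenvector is (2, -1).
General solution: K_1e^(-4t)(-1,0) + K_2e^(6t)(2,-1).
Applying x(0)=-2, y(0)=-4 gives K_1=10, K_2=4.

x(t) = 8e^(6t) - 10e^(-4t), y(t) = -4e^(6t)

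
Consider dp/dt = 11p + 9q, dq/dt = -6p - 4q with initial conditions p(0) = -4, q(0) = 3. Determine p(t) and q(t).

Coefficient matrix A = [[11, 9], [-6, -4]].
Characteristic polynomial det(A - λI) = λ^2 - 7λ + 10 = 0.
Eigenvalues λ = 2, 5.
For λ=2: (A-λI) row 1 is [9, 9], so an eigenvector is (-1, 1).
For λ=5: (A-λI) row 1 is [6, 9], so an eigenvector is (3, -2).
General solution: c_1e^(2t)(-1,1) + c_2e^(5t)(3,-2).
Applying p(0)=-4, q(0)=3 gives c_1=1, c_2=-1.

p(t) = -3e^(5t) - e^(2t), q(t) = 2e^(5t) + e^(2t)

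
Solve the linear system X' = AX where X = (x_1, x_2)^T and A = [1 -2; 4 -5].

Coefficient matrix A = [[1, -2], [4, -5]].
Characteristic polynomial det(A - λI) = λ^2 + 4λ + 3 = 0.
Eigenvalues λ = -3, -1.
For λ=-3: (A-λI) row 1 is [4, -2], so an eigenvector is (1, 2).
For λ=-1: (A-λI) row 1 is [2, -2], so an eigenvector is (-1, -1).
General solution: c_1e^(-3t)(1,2) + c_2e^(-t)(-1,-1).

x_1(t) = c_1e^(-3t) - c_2e^(-t), x_2(t) = 2c_1e^(-3t) - c_2e^(-t)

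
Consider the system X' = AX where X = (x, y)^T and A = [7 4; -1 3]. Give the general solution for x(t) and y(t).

x(t) = 2c_1e^(5t) + 2c_2te^(5t) - 3c_2e^(5t), y(t) = -c_1e^(5t) - c_2te^(5t) + 2c_2e^(5t)

Coefficient matrix A = [[7, 4], [-1, 3]].
Characteristic polynomial det(A - λI) = λ^2 - 10λ + 25 = 0.
Single eigenvalue λ = 5 with algebraic multiplicity 2.
Eigenvector v = (2,-1); generalized eigenvector w with (A-λI)w=v is (-3,2).
General solution: e^(5t)[c_1·v + c_2·(t·v + w)].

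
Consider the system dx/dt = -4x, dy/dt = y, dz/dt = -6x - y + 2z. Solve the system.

x(t) = K_1e^(-4t), y(t) = K_2e^(t), z(t) = K_1e^(-4t) + K_2e^(t) + K_3e^(2t)

Coefficient matrix A = [[-4, 0, 0], [0, 1, 0], [-6, -1, 2]].
det(A - λI) = 0 gives eigenvalues λ = -4, 1, 2.
For λ=-4: eigenvector (1,0,1).
For λ=1: eigenvector (0,1,1).
For λ=2: eigenvector (0,0,1).
General solution: K_1e^(-4t)(1,0,1) + K_2e^(t)(0,1,1) + K_3e^(2t)(0,0,1).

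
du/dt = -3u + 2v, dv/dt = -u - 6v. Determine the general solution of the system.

Coefficient matrix A = [[-3, 2], [-1, -6]].
Characteristic polynomial det(A - λI) = λ^2 + 9λ + 20 = 0.
Eigenvalues λ = -4, -5.
For λ=-4: (A-λI) row 1 is [1, 2], so an eigenvector is (2, -1).
For λ=-5: (A-λI) row 1 is [2, 2], so an eigenvector is (-1, 1).
General solution: K_1e^(-4t)(2,-1) + K_2e^(-5t)(-1,1).

u(t) = 2K_1e^(-4t) - K_2e^(-5t), v(t) = -K_1e^(-4t) + K_2e^(-5t)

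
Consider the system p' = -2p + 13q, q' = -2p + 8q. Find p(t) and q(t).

Coefficient matrix A = [[-2, 13], [-2, 8]].
Characteristic polynomial det(A - λI) = λ^2 - 6λ + 10 = 0.
Eigenvalues λ = 3 ± i (complex conjugate pair).
For λ=3+i: an eigenvector is (-2,-1) - i(-3,-1) = (-2 + 3i, -1 + i).
A real fundamental pair from Re and Im of e^((3+i)t)v: X_1 = e^(3t)(cos(t)·(-2,-1) + sin(t)·(-3,-1)), X_2 = e^(3t)(sin(t)·(-2,-1) - cos(t)·(-3,-1)).
General solution: c_1X_1 + c_2X_2.

p(t) = -3c_1e^(3t)sin(t) - 2c_1e^(3t)cos(t) - 2c_2e^(3t)sin(t) + 3c_2e^(3t)cos(t), q(t) = -c_1e^(3t)sin(t) - c_1e^(3t)cos(t) - c_2e^(3t)sin(t) + c_2e^(3t)cos(t)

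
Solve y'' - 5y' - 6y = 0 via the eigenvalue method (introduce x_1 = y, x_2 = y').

y(t) = K_1e^(6t) + K_2e^(-t)

Let x_1 = y, x_2 = y'. Then x_1' = x_2 and x_2' = 6x_1 + 5x_2.
A = [[0,1],[6,5]]; det(A-λI) = λ^2 - 5λ - 6.
Eigenvalues λ = 6, -1 with eigenvectors (1,6), (1,-1).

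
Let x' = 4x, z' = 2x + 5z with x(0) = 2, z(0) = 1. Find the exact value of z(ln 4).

A = [[4,0],[2,5]]; eigenvalues λ = 5, 4.
Eigenvectors: (0,-1) for λ=5, (1,-2) for λ=4.
From the initial condition, c_1 = -5, c_2 = 2.
z(ln 4) = (-5)(4^5)(-1) + (2)(4^4)(-2) = 4096.

4096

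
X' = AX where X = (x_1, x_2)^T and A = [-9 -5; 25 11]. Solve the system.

x_1(t) = C_1e^(t)sin(5t) - C_2e^(t)cos(5t), x_2(t) = -2C_1e^(t)sin(5t) - C_1e^(t)cos(5t) - C_2e^(t)sin(5t) + 2C_2e^(t)cos(5t)

Coefficient matrix A = [[-9, -5], [25, 11]].
Characteristic polynomial det(A - λI) = λ^2 - 2λ + 26 = 0.
Eigenvalues λ = 1 ± 5i (complex conjugate pair).
For λ=1+5i: an eigenvector is (0,-1) - i(1,-2) = (0 - i, -1 + 2i).
A real fundamental pair from Re and Im of e^((1+5i)t)v: X_1 = e^(t)(cos(5t)·(0,-1) + sin(5t)·(1,-2)), X_2 = e^(t)(sin(5t)·(0,-1) - cos(5t)·(1,-2)).
General solution: C_1X_1 + C_2X_2.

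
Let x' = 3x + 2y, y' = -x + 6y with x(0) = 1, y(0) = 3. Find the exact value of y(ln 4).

4608

A = [[3,2],[-1,6]]; eigenvalues λ = 4, 5.
Eigenvectors: (-2,-1) for λ=4, (1,1) for λ=5.
From the initial condition, c_1 = 2, c_2 = 5.
y(ln 4) = (2)(4^4)(-1) + (5)(4^5)(1) = 4608.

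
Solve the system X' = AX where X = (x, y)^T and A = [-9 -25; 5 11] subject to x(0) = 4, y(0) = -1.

x(t) = -3e^(t)sin(5t) + 4e^(t)cos(5t), y(t) = 2e^(t)sin(5t) - e^(t)cos(5t)

Coefficient matrix A = [[-9, -25], [5, 11]].
Characteristic polynomial det(A - λI) = λ^2 - 2λ + 26 = 0.
Eigenvalues λ = 1 ± 5i (complex conjugate pair).
For λ=1+5i: an eigenvector is (-2,1) - i(-1,0) = (-2 + i, 1).
A real fundamental pair from Re and Im of e^((1+5i)t)v: X_1 = e^(t)(cos(5t)·(-2,1) + sin(5t)·(-1,0)), X_2 = e^(t)(sin(5t)·(-2,1) - cos(5t)·(-1,0)).
General solution: K_1X_1 + K_2X_2.
Applying x(0)=4, y(0)=-1 gives K_1=-1, K_2=2.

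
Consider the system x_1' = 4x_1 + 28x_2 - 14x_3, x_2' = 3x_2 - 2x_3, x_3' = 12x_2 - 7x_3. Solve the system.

x_1(t) = c_1e^(4t) + 2c_3e^(-3t), x_2(t) = c_2e^(-t) + c_3e^(-3t), x_3(t) = 2c_2e^(-t) + 3c_3e^(-3t)

Coefficient matrix A = [[4, 28, -14], [0, 3, -2], [0, 12, -7]].
det(A - λI) = 0 gives eigenvalues λ = 4, -1, -3.
For λ=4: eigenvector (1,0,0).
For λ=-1: eigenvector (0,1,2).
For λ=-3: eigenvector (2,1,3).
General solution: c_1e^(4t)(1,0,0) + c_2e^(-t)(0,1,2) + c_3e^(-3t)(2,1,3).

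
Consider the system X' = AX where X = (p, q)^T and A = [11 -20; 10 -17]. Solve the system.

Coefficient matrix A = [[11, -20], [10, -17]].
Characteristic polynomial det(A - λI) = λ^2 + 6λ + 13 = 0.
Eigenvalues λ = -3 ± 2i (complex conjugate pair).
For λ=-3+2i: an eigenvector is (3,2) - i(1,1) = (3 - i, 2 - i).
A real fundamental pair from Re and Im of e^((-3+2i)t)v: X_1 = e^(-3t)(cos(2t)·(3,2) + sin(2t)·(1,1)), X_2 = e^(-3t)(sin(2t)·(3,2) - cos(2t)·(1,1)).
General solution: c_1X_1 + c_2X_2.

p(t) = c_1e^(-3t)sin(2t) + 3c_1e^(-3t)cos(2t) + 3c_2e^(-3t)sin(2t) - c_2e^(-3t)cos(2t), q(t) = c_1e^(-3t)sin(2t) + 2c_1e^(-3t)cos(2t) + 2c_2e^(-3t)sin(2t) - c_2e^(-3t)cos(2t)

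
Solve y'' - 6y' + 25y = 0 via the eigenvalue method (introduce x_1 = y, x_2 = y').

Let x_1 = y, x_2 = y'. Then x_1' = x_2 and x_2' = -25x_1 + 6x_2.
A = [[0,1],[-25,6]]; det(A-λI) = λ^2 - 6λ + 25.
Eigenvalues λ = 3 ± 4i.

y(t) = c_1e^(3t)cos(4t) + c_2e^(3t)sin(4t)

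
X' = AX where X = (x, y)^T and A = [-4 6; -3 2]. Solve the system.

Coefficient matrix A = [[-4, 6], [-3, 2]].
Characteristic polynomial det(A - λI) = λ^2 + 2λ + 10 = 0.
Eigenvalues λ = -1 ± 3i (complex conjugate pair).
For λ=-1+3i: an eigenvector is (1,0) - i(-1,-1) = (1 + i, 0 + i).
A real fundamental pair from Re and Im of e^((-1+3i)t)v: X_1 = e^(-t)(cos(3t)·(1,0) + sin(3t)·(-1,-1)), X_2 = e^(-t)(sin(3t)·(1,0) - cos(3t)·(-1,-1)).
General solution: K_1X_1 + K_2X_2.

x(t) = -K_1e^(-t)sin(3t) + K_1e^(-t)cos(3t) + K_2e^(-t)sin(3t) + K_2e^(-t)cos(3t), y(t) = -K_1e^(-t)sin(3t) + K_2e^(-t)cos(3t)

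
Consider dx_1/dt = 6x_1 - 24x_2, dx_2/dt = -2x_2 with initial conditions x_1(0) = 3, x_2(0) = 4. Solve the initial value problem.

x_1(t) = -9e^(6t) + 12e^(-2t), x_2(t) = 4e^(-2t)

Coefficient matrix A = [[6, -24], [0, -2]].
Characteristic polynomial det(A - λI) = λ^2 - 4λ - 12 = 0.
Eigenvalues λ = 6, -2.
For λ=6: (A-λI) row 1 is [0, -24], so an eigenvector is (-1, 0).
For λ=-2: (A-λI) row 1 is [8, -24], so an eigenvector is (-3, -1).
General solution: C_1e^(6t)(-1,0) + C_2e^(-2t)(-3,-1).
Applying x_1(0)=3, x_2(0)=4 gives C_1=9, C_2=-4.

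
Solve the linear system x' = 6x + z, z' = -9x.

x(t) = -C_1e^(3t) - C_2te^(3t) - C_2e^(3t), z(t) = 3C_1e^(3t) + 3C_2te^(3t) + 2C_2e^(3t)

Coefficient matrix A = [[6, 1], [-9, 0]].
Characteristic polynomial det(A - λI) = λ^2 - 6λ + 9 = 0.
Single eigenvalue λ = 3 with algebraic multiplicity 2.
Eigenvector v = (-1,3); generalized eigenvector w with (A-λI)w=v is (-1,2).
General solution: e^(3t)[C_1·v + C_2·(t·v + w)].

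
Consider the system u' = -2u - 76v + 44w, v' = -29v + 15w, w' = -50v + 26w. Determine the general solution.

Coefficient matrix A = [[-2, -76, 44], [0, -29, 15], [0, -50, 26]].
det(A - λI) = 0 gives eigenvalues λ = -2, -4, 1.
For λ=-2: eigenvector (1,0,0).
For λ=-4: eigenvector (4,3,5).
For λ=1: eigenvector (-4,-1,-2).
General solution: C_1e^(-2t)(1,0,0) + C_2e^(-4t)(4,3,5) + C_3e^(t)(-4,-1,-2).

u(t) = C_1e^(-2t) + 4C_2e^(-4t) - 4C_3e^(t), v(t) = 3C_2e^(-4t) - C_3e^(t), w(t) = 5C_2e^(-4t) - 2C_3e^(t)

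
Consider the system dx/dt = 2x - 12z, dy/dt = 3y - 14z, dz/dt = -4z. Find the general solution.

x(t) = K_1e^(2t) + 2K_2e^(-4t), y(t) = 2K_2e^(-4t) + K_3e^(3t), z(t) = K_2e^(-4t)

Coefficient matrix A = [[2, 0, -12], [0, 3, -14], [0, 0, -4]].
det(A - λI) = 0 gives eigenvalues λ = 2, -4, 3.
For λ=2: eigenvector (1,0,0).
For λ=-4: eigenvector (2,2,1).
For λ=3: eigenvector (0,1,0).
General solution: K_1e^(2t)(1,0,0) + K_2e^(-4t)(2,2,1) + K_3e^(3t)(0,1,0).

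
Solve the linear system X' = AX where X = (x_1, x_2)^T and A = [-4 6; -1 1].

x_1(t) = -3K_1e^(-2t) + 2K_2e^(-t), x_2(t) = -K_1e^(-2t) + K_2e^(-t)

Coefficient matrix A = [[-4, 6], [-1, 1]].
Characteristic polynomial det(A - λI) = λ^2 + 3λ + 2 = 0.
Eigenvalues λ = -2, -1.
For λ=-2: (A-λI) row 1 is [-2, 6], so an eigenvector is (-3, -1).
For λ=-1: (A-λI) row 1 is [-3, 6], so an eigenvector is (2, 1).
General solution: K_1e^(-2t)(-3,-1) + K_2e^(-t)(2,1).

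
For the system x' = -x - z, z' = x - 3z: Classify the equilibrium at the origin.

A = [[-1,-1],[1,-3]]; det(A-λI) = λ^2 + 4λ + 4.
repeated λ = -2 with a single eigenvector.

stable improper node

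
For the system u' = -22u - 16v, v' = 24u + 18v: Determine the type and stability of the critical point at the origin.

A = [[-22,-16],[24,18]]; det(A-λI) = λ^2 + 4λ - 12.
λ = -6, 2: opposite signs.

saddle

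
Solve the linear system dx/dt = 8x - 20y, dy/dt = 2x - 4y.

x(t) = 3C_1e^(2t)sin(2t) + C_1e^(2t)cos(2t) + C_2e^(2t)sin(2t) - 3C_2e^(2t)cos(2t), y(t) = C_1e^(2t)sin(2t) - C_2e^(2t)cos(2t)

Coefficient matrix A = [[8, -20], [2, -4]].
Characteristic polynomial det(A - λI) = λ^2 - 4λ + 8 = 0.
Eigenvalues λ = 2 ± 2i (complex conjugate pair).
For λ=2+2i: an eigenvector is (1,0) - i(3,1) = (1 - 3i, 0 - i).
A real fundamental pair from Re and Im of e^((2+2i)t)v: X_1 = e^(2t)(cos(2t)·(1,0) + sin(2t)·(3,1)), X_2 = e^(2t)(sin(2t)·(1,0) - cos(2t)·(3,1)).
General solution: C_1X_1 + C_2X_2.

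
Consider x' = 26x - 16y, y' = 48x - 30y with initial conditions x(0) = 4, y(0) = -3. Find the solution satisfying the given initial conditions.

Coefficient matrix A = [[26, -16], [48, -30]].
Characteristic polynomial det(A - λI) = λ^2 + 4λ - 12 = 0.
Eigenvalues λ = 2, -6.
For λ=2: (A-λI) row 1 is [24, -16], so an eigenvector is (-2, -3).
For λ=-6: (A-λI) row 1 is [32, -16], so an eigenvector is (-1, -2).
General solution: K_1e^(2t)(-2,-3) + K_2e^(-6t)(-1,-2).
Applying x(0)=4, y(0)=-3 gives K_1=-11, K_2=18.

x(t) = 22e^(2t) - 18e^(-6t), y(t) = 33e^(2t) - 36e^(-6t)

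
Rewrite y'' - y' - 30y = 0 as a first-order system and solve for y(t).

y(t) = c_1e^(6t) + c_2e^(-5t)

Let x_1 = y, x_2 = y'. Then x_1' = x_2 and x_2' = 30x_1 + x_2.
A = [[0,1],[30,1]]; det(A-λI) = λ^2 - λ - 30.
Eigenvalues λ = 6, -5 with eigenvectors (1,6), (1,-5).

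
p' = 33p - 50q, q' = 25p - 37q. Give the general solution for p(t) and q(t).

p(t) = -3C_1e^(-2t)sin(5t) + C_1e^(-2t)cos(5t) + C_2e^(-2t)sin(5t) + 3C_2e^(-2t)cos(5t), q(t) = -2C_1e^(-2t)sin(5t) + C_1e^(-2t)cos(5t) + C_2e^(-2t)sin(5t) + 2C_2e^(-2t)cos(5t)

Coefficient matrix A = [[33, -50], [25, -37]].
Characteristic polynomial det(A - λI) = λ^2 + 4λ + 29 = 0.
Eigenvalues λ = -2 ± 5i (complex conjugate pair).
For λ=-2+5i: an eigenvector is (1,1) - i(-3,-2) = (1 + 3i, 1 + 2i).
A real fundamental pair from Re and Im of e^((-2+5i)t)v: X_1 = e^(-2t)(cos(5t)·(1,1) + sin(5t)·(-3,-2)), X_2 = e^(-2t)(sin(5t)·(1,1) - cos(5t)·(-3,-2)).
General solution: C_1X_1 + C_2X_2.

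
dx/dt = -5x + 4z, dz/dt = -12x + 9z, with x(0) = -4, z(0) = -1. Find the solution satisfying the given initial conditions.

Coefficient matrix A = [[-5, 4], [-12, 9]].
Characteristic polynomial det(A - λI) = λ^2 - 4λ + 3 = 0.
Eigenvalues λ = 3, 1.
For λ=3: (A-λI) row 1 is [-8, 4], so an eigenvector is (-1, -2).
For λ=1: (A-λI) row 1 is [-6, 4], so an eigenvector is (-2, -3).
General solution: C_1e^(3t)(-1,-2) + C_2e^(t)(-2,-3).
Applying x(0)=-4, z(0)=-1 gives C_1=-10, C_2=7.

x(t) = 10e^(3t) - 14e^(t), z(t) = 20e^(3t) - 21e^(t)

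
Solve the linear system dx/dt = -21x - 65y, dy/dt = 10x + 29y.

Coefficient matrix A = [[-21, -65], [10, 29]].
Characteristic polynomial det(A - λI) = λ^2 - 8λ + 41 = 0.
Eigenvalues λ = 4 ± 5i (complex conjugate pair).
For λ=4+5i: an eigenvector is (2,-1) - i(3,-1) = (2 - 3i, -1 + i).
A real fundamental pair from Re and Im of e^((4+5i)t)v: X_1 = e^(4t)(cos(5t)·(2,-1) + sin(5t)·(3,-1)), X_2 = e^(4t)(sin(5t)·(2,-1) - cos(5t)·(3,-1)).
General solution: K_1X_1 + K_2X_2.

x(t) = 3K_1e^(4t)sin(5t) + 2K_1e^(4t)cos(5t) + 2K_2e^(4t)sin(5t) - 3K_2e^(4t)cos(5t), y(t) = -K_1e^(4t)sin(5t) - K_1e^(4t)cos(5t) - K_2e^(4t)sin(5t) + K_2e^(4t)cos(5t)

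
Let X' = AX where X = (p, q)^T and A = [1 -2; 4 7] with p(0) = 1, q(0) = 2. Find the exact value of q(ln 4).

5888

A = [[1,-2],[4,7]]; eigenvalues λ = 5, 3.
Eigenvectors: (1,-2) for λ=5, (-1,1) for λ=3.
From the initial condition, c_1 = -3, c_2 = -4.
q(ln 4) = (-3)(4^5)(-2) + (-4)(4^3)(1) = 5888.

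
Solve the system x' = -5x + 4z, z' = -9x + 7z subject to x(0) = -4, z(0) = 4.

x(t) = 40te^(t) - 4e^(t), z(t) = 60te^(t) + 4e^(t)

Coefficient matrix A = [[-5, 4], [-9, 7]].
Characteristic polynomial det(A - λI) = λ^2 - 2λ + 1 = 0.
Single eigenvalue λ = 1 with algebraic multiplicity 2.
Eigenvector v = (2,3); generalized eigenvector w with (A-λI)w=v is (-1,-1).
General solution: e^(t)[c_1·v + c_2·(t·v + w)].
Applying x(0)=-4, z(0)=4 gives c_1=8, c_2=20.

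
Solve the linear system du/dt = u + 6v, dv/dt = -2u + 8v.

Coefficient matrix A = [[1, 6], [-2, 8]].
Characteristic polynomial det(A - λI) = λ^2 - 9λ + 20 = 0.
Eigenvalues λ = 4, 5.
For λ=4: (A-λI) row 1 is [-3, 6], so an eigenvector is (2, 1).
For λ=5: (A-λI) row 1 is [-4, 6], so an eigenvector is (-3, -2).
General solution: C_1e^(4t)(2,1) + C_2e^(5t)(-3,-2).

u(t) = 2C_1e^(4t) - 3C_2e^(5t), v(t) = C_1e^(4t) - 2C_2e^(5t)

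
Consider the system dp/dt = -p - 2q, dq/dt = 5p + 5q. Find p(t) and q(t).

Coefficient matrix A = [[-1, -2], [5, 5]].
Characteristic polynomial det(A - λI) = λ^2 - 4λ + 5 = 0.
Eigenvalues λ = 2 ± i (complex conjugate pair).
For λ=2+i: an eigenvector is (1,-1) - i(-1,2) = (1 + i, -1 - 2i).
A real fundamental pair from Re and Im of e^((2+i)t)v: X_1 = e^(2t)(cos(t)·(1,-1) + sin(t)·(-1,2)), X_2 = e^(2t)(sin(t)·(1,-1) - cos(t)·(-1,2)).
General solution: c_1X_1 + c_2X_2.

p(t) = -c_1e^(2t)sin(t) + c_1e^(2t)cos(t) + c_2e^(2t)sin(t) + c_2e^(2t)cos(t), q(t) = 2c_1e^(2t)sin(t) - c_1e^(2t)cos(t) - c_2e^(2t)sin(t) - 2c_2e^(2t)cos(t)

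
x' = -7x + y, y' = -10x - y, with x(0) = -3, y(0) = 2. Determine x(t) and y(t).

x(t) = 11e^(-4t)sin(t) - 3e^(-4t)cos(t), y(t) = 36e^(-4t)sin(t) + 2e^(-4t)cos(t)

Coefficient matrix A = [[-7, 1], [-10, -1]].
Characteristic polynomial det(A - λI) = λ^2 + 8λ + 17 = 0.
Eigenvalues λ = -4 ± i (complex conjugate pair).
For λ=-4+i: an eigenvector is (-1,-3) - i(0,1) = (-1, -3 - i).
A real fundamental pair from Re and Im of e^((-4+i)t)v: X_1 = e^(-4t)(cos(t)·(-1,-3) + sin(t)·(0,1)), X_2 = e^(-4t)(sin(t)·(-1,-3) - cos(t)·(0,1)).
General solution: K_1X_1 + K_2X_2.
Applying x(0)=-3, y(0)=2 gives K_1=3, K_2=-11.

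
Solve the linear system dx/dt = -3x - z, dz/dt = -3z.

x(t) = -c_1e^(-3t) - c_2te^(-3t) + c_2e^(-3t), z(t) = c_2e^(-3t)

Coefficient matrix A = [[-3, -1], [0, -3]].
Characteristic polynomial det(A - λI) = λ^2 + 6λ + 9 = 0.
Single eigenvalue λ = -3 with algebraic multiplicity 2.
Eigenvector v = (-1,0); generalized eigenvector w with (A-λI)w=v is (1,1).
General solution: e^(-3t)[c_1·v + c_2·(t·v + w)].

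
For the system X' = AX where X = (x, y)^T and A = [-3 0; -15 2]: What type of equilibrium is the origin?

saddle

A = [[-3,0],[-15,2]]; det(A-λI) = λ^2 + λ - 6.
λ = -3, 2: opposite signs.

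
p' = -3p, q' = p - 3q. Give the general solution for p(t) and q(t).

Coefficient matrix A = [[-3, 0], [1, -3]].
Characteristic polynomial det(A - λI) = λ^2 + 6λ + 9 = 0.
Single eigenvalue λ = -3 with algebraic multiplicity 2.
Eigenvector v = (0,-1); generalized eigenvector w with (A-λI)w=v is (-1,2).
General solution: e^(-3t)[K_1·v + K_2·(t·v + w)].

p(t) = -K_2e^(-3t), q(t) = -K_1e^(-3t) - K_2te^(-3t) + 2K_2e^(-3t)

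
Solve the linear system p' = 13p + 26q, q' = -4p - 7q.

Coefficient matrix A = [[13, 26], [-4, -7]].
Characteristic polynomial det(A - λI) = λ^2 - 6λ + 13 = 0.
Eigenvalues λ = 3 ± 2i (complex conjugate pair).
For λ=3+2i: an eigenvector is (2,-1) - i(-3,1) = (2 + 3i, -1 - i).
A real fundamental pair from Re and Im of e^((3+2i)t)v: X_1 = e^(3t)(cos(2t)·(2,-1) + sin(2t)·(-3,1)), X_2 = e^(3t)(sin(2t)·(2,-1) - cos(2t)·(-3,1)).
General solution: c_1X_1 + c_2X_2.

p(t) = -3c_1e^(3t)sin(2t) + 2c_1e^(3t)cos(2t) + 2c_2e^(3t)sin(2t) + 3c_2e^(3t)cos(2t), q(t) = c_1e^(3t)sin(2t) - c_1e^(3t)cos(2t) - c_2e^(3t)sin(2t) - c_2e^(3t)cos(2t)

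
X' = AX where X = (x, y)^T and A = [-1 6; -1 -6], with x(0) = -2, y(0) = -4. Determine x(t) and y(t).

x(t) = -30e^(-3t) + 28e^(-4t), y(t) = 10e^(-3t) - 14e^(-4t)

Coefficient matrix A = [[-1, 6], [-1, -6]].
Characteristic polynomial det(A - λI) = λ^2 + 7λ + 12 = 0.
Eigenvalues λ = -4, -3.
For λ=-4: (A-λI) row 1 is [3, 6], so an eigenvector is (2, -1).
For λ=-3: (A-λI) row 1 is [2, 6], so an eigenvector is (-3, 1).
General solution: K_1e^(-4t)(2,-1) + K_2e^(-3t)(-3,1).
Applying x(0)=-2, y(0)=-4 gives K_1=14, K_2=10.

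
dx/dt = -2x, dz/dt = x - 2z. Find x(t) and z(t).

Coefficient matrix A = [[-2, 0], [1, -2]].
Characteristic polynomial det(A - λI) = λ^2 + 4λ + 4 = 0.
Single eigenvalue λ = -2 with algebraic multiplicity 2.
Eigenvector v = (0,-1); generalized eigenvector w with (A-λI)w=v is (-1,-2).
General solution: e^(-2t)[K_1·v + K_2·(t·v + w)].

x(t) = -K_2e^(-2t), z(t) = -K_1e^(-2t) - K_2te^(-2t) - 2K_2e^(-2t)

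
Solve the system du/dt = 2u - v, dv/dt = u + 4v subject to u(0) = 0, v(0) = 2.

Coefficient matrix A = [[2, -1], [1, 4]].
Characteristic polynomial det(A - λI) = λ^2 - 6λ + 9 = 0.
Single eigenvalue λ = 3 with algebraic multiplicity 2.
Eigenvector v = (1,-1); generalized eigenvector w with (A-λI)w=v is (-1,0).
General solution: e^(3t)[C_1·v + C_2·(t·v + w)].
Applying u(0)=0, v(0)=2 gives C_1=-2, C_2=-2.

u(t) = -2te^(3t), v(t) = 2te^(3t) + 2e^(3t)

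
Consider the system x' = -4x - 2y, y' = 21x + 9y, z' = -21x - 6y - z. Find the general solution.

x(t) = K_1e^(2t) - 2K_2e^(3t), y(t) = -3K_1e^(2t) + 7K_2e^(3t), z(t) = -K_1e^(2t) + K_3e^(-t)

Coefficient matrix A = [[-4, -2, 0], [21, 9, 0], [-21, -6, -1]].
det(A - λI) = 0 gives eigenvalues λ = 2, 3, -1.
For λ=2: eigenvector (1,-3,-1).
For λ=3: eigenvector (-2,7,0).
For λ=-1: eigenvector (0,0,1).
General solution: K_1e^(2t)(1,-3,-1) + K_2e^(3t)(-2,7,0) + K_3e^(-t)(0,0,1).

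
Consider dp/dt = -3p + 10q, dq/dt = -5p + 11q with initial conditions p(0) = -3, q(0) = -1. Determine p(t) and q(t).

p(t) = 11e^(4t)sin(t) - 3e^(4t)cos(t), q(t) = 8e^(4t)sin(t) - e^(4t)cos(t)

Coefficient matrix A = [[-3, 10], [-5, 11]].
Characteristic polynomial det(A - λI) = λ^2 - 8λ + 17 = 0.
Eigenvalues λ = 4 ± i (complex conjugate pair).
For λ=4+i: an eigenvector is (-1,-1) - i(-3,-2) = (-1 + 3i, -1 + 2i).
A real fundamental pair from Re and Im of e^((4+i)t)v: X_1 = e^(4t)(cos(t)·(-1,-1) + sin(t)·(-3,-2)), X_2 = e^(4t)(sin(t)·(-1,-1) - cos(t)·(-3,-2)).
General solution: K_1X_1 + K_2X_2.
Applying p(0)=-3, q(0)=-1 gives K_1=-3, K_2=-2.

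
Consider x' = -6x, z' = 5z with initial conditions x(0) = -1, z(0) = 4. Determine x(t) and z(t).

Coefficient matrix A = [[-6, 0], [0, 5]].
Characteristic polynomial det(A - λI) = λ^2 + λ - 30 = 0.
Eigenvalues λ = 5, -6.
For λ=5: (A-λI) row 1 is [-11, 0], so an eigenvector is (0, -1).
For λ=-6: (A-λI) row 2 is [0, 11], so an eigenvector is (1, 0).
General solution: K_1e^(5t)(0,-1) + K_2e^(-6t)(1,0).
Applying x(0)=-1, z(0)=4 gives K_1=-4, K_2=-1.

x(t) = -e^(-6t), z(t) = 4e^(5t)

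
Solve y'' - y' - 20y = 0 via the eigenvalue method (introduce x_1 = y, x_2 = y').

y(t) = C_1e^(5t) + C_2e^(-4t)

Let x_1 = y, x_2 = y'. Then x_1' = x_2 and x_2' = 20x_1 + x_2.
A = [[0,1],[20,1]]; det(A-λI) = λ^2 - λ - 20.
Eigenvalues λ = 5, -4 with eigenvectors (1,5), (1,-4).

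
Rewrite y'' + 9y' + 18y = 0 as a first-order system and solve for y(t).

Let x_1 = y, x_2 = y'. Then x_1' = x_2 and x_2' = -18x_1 - 9x_2.
A = [[0,1],[-18,-9]]; det(A-λI) = λ^2 + 9λ + 18.
Eigenvalues λ = -6, -3 with eigenvectors (1,-6), (1,-3).

y(t) = K_1e^(-6t) + K_2e^(-3t)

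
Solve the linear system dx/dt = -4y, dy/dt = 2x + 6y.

Coefficient matrix A = [[0, -4], [2, 6]].
Characteristic polynomial det(A - λI) = λ^2 - 6λ + 8 = 0.
Eigenvalues λ = 2, 4.
For λ=2: (A-λI) row 1 is [-2, -4], so an eigenvector is (-2, 1).
For λ=4: (A-λI) row 1 is [-4, -4], so an eigenvector is (1, -1).
General solution: C_1e^(2t)(-2,1) + C_2e^(4t)(1,-1).

x(t) = -2C_1e^(2t) + C_2e^(4t), y(t) = C_1e^(2t) - C_2e^(4t)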